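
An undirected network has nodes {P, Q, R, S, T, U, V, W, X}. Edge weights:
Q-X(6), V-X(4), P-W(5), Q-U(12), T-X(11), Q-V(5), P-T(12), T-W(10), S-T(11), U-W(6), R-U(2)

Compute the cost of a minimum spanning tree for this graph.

54

Kruskal's algorithm — process edges by increasing weight (ties by edge label):
R-U (2): add — endpoints in different components.
V-X (4): add — endpoints in different components.
P-W (5): add — endpoints in different components.
Q-V (5): add — endpoints in different components.
Q-X (6): skip — Q and X already connected.
U-W (6): add — endpoints in different components.
T-W (10): add — endpoints in different components.
S-T (11): add — endpoints in different components.
T-X (11): add — endpoints in different components.
MST edges: R-U, V-X, P-W, Q-V, U-W, T-W, S-T, T-X; total weight 2+4+5+5+6+10+11+11 = 54.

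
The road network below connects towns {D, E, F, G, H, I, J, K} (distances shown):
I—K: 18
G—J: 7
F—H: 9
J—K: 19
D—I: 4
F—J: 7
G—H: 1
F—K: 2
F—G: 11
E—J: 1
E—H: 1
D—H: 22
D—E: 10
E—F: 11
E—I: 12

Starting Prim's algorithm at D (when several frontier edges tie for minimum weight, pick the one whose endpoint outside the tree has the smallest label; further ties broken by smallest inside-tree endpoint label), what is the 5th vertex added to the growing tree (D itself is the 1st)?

G

Prim, starting at D.
Step 1: cheapest edge leaving the tree is D—I (4); add I.
Step 2: cheapest edge leaving the tree is D—E (10); add E.
Step 3: cheapest edge leaving the tree is E—H (1); add H.
Step 4: cheapest edge leaving the tree is G—H (1); add G.
Step 5: cheapest edge leaving the tree is E—J (1); add J.
Step 6: cheapest edge leaving the tree is F—J (7); add F.
Step 7: cheapest edge leaving the tree is F—K (2); add K.
Vertex order: D, I, E, H, G, J, F, K. The 5th vertex is G.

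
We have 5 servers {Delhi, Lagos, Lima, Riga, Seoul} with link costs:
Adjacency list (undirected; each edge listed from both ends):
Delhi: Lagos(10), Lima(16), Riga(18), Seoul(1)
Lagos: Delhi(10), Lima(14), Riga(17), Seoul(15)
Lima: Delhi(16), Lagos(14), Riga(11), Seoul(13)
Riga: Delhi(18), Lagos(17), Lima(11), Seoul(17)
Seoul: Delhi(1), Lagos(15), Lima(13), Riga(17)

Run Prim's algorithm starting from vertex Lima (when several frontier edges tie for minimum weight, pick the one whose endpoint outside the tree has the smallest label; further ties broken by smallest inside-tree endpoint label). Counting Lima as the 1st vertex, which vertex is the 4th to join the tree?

Prim's algorithm from Lima:
Step 1: cheapest edge leaving the tree is Lima—Riga (11); add Riga.
Step 2: cheapest edge leaving the tree is Lima—Seoul (13); add Seoul.
Step 3: cheapest edge leaving the tree is Delhi—Seoul (1); add Delhi.
Step 4: cheapest edge leaving the tree is Delhi—Lagos (10); add Lagos.
Vertex order: Lima, Riga, Seoul, Delhi, Lagos. The 4th vertex is Delhi.

Delhi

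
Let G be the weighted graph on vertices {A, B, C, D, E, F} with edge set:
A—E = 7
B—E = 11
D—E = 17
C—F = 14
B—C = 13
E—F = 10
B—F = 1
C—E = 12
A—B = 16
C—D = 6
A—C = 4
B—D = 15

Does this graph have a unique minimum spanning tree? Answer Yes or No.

Kruskal: consider edges lightest-first.
B—F (1): add — endpoints in different components.
A—C (4): add — endpoints in different components.
C—D (6): add — endpoints in different components.
A—E (7): add — endpoints in different components.
E—F (10): add — endpoints in different components.
Every non-tree edge has weight strictly greater than the heaviest edge on the tree path between its endpoints, so the MST is unique.

Yes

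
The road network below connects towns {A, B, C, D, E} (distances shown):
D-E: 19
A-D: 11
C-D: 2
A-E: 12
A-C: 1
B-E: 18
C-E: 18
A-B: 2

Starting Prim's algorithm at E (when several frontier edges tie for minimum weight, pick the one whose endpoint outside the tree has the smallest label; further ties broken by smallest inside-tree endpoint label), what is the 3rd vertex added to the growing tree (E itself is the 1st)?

C

Prim, starting at E.
Step 1: frontier [A-E 12, B-E 18, C-E 18, D-E 19] → take A-E (12); add A.
Step 2: frontier [A-C 1, A-B 2, A-D 11, B-E 18, C-E 18, D-E 19] → take A-C (1); add C.
Step 3: frontier [A-B 2, A-D 11, C-D 2, B-E 18, D-E 19] → take A-B (2); add B.
Step 4: frontier [A-D 11, C-D 2, D-E 19] → take C-D (2); add D.
Vertex order: E, A, C, B, D. The 3rd vertex is C.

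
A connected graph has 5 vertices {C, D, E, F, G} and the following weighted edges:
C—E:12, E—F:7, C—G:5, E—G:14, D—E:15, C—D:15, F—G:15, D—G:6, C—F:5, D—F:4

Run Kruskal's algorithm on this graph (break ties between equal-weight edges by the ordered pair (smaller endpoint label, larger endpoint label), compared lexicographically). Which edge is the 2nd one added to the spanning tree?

C-F

Kruskal: consider edges lightest-first.
D—F (4): add. Components now {C} {D,F} {E} {G}
C—F (5): add. Components now {C,D,F} {E} {G}
C—G (5): add. Components now {C,D,F,G} {E}
D—G (6): skip — D and G already connected.
E—F (7): add. Components now {C,D,E,F,G}
The 2nd edge added is C—F.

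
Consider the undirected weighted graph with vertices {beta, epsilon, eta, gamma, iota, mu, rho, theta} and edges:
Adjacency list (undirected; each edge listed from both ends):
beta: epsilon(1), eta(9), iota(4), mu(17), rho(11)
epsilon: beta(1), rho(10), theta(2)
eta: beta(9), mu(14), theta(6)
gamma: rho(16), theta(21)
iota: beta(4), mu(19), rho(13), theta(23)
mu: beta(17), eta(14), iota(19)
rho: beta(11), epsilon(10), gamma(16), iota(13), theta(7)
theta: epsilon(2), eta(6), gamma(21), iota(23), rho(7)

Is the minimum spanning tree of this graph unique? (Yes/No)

Kruskal's algorithm — process edges by increasing weight (ties by edge label):
beta–epsilon (1): add — endpoints in different components.
epsilon–theta (2): add — endpoints in different components.
beta–iota (4): add — endpoints in different components.
eta–theta (6): add — endpoints in different components.
rho–theta (7): add — endpoints in different components.
beta–eta (9): skip — beta and eta already connected.
epsilon–rho (10): skip — rho and epsilon already connected.
beta–rho (11): skip — beta and rho already connected.
iota–rho (13): skip — rho and iota already connected.
eta–mu (14): add — endpoints in different components.
gamma–rho (16): add — endpoints in different components.
Every non-tree edge has weight strictly greater than the heaviest edge on the tree path between its endpoints, so the MST is unique.

Yes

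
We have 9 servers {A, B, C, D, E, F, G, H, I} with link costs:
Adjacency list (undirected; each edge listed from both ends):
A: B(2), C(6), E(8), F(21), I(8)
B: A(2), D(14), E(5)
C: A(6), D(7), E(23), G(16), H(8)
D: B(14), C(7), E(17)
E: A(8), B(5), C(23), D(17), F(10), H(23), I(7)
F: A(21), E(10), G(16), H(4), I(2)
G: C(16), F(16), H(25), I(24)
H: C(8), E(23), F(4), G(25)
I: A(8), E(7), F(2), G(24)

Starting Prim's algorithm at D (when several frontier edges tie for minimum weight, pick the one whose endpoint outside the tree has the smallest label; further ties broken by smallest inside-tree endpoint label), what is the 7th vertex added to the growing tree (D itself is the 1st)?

Grow the tree from D using Prim:
Step 1: cheapest edge leaving the tree is C–D (7); add C.
Step 2: cheapest edge leaving the tree is A–C (6); add A.
Step 3: cheapest edge leaving the tree is A–B (2); add B.
Step 4: cheapest edge leaving the tree is B–E (5); add E.
Step 5: cheapest edge leaving the tree is E–I (7); add I.
Step 6: cheapest edge leaving the tree is F–I (2); add F.
Step 7: cheapest edge leaving the tree is F–H (4); add H.
Step 8: cheapest edge leaving the tree is C–G (16); add G.
Vertex order: D, C, A, B, E, I, F, H, G. The 7th vertex is F.

F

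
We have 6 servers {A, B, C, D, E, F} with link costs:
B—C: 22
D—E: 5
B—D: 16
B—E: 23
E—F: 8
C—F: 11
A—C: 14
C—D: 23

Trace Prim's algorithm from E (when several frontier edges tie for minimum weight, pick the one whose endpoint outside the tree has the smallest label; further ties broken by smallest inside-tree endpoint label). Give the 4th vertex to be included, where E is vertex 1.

Grow the tree from E using Prim:
Step 1: frontier [D—E 5, E—F 8, B—E 23] → take D—E (5); add D.
Step 2: frontier [B—D 16, C—D 23, E—F 8, B—E 23] → take E—F (8); add F.
Step 3: frontier [B—D 16, C—D 23, B—E 23, C—F 11] → take C—F (11); add C.
Step 4: frontier [A—C 14, B—C 22, B—D 16, B—E 23] → take A—C (14); add A.
Step 5: frontier [B—C 22, B—D 16, B—E 23] → take B—D (16); add B.
Vertex order: E, D, F, C, A, B. The 4th vertex is C.

C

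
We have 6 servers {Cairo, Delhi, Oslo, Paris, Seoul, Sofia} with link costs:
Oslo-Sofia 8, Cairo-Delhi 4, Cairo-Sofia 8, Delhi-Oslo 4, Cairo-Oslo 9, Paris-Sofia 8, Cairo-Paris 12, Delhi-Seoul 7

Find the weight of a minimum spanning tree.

31

Prim, starting at Oslo.
Step 1: frontier [Delhi-Oslo 4, Oslo-Sofia 8, Cairo-Oslo 9] → take Delhi-Oslo (4); add Delhi.
Step 2: frontier [Cairo-Delhi 4, Delhi-Seoul 7, Oslo-Sofia 8, Cairo-Oslo 9] → take Cairo-Delhi (4); add Cairo.
Step 3: frontier [Cairo-Sofia 8, Cairo-Paris 12, Delhi-Seoul 7, Oslo-Sofia 8] → take Delhi-Seoul (7); add Seoul.
Step 4: frontier [Cairo-Sofia 8, Cairo-Paris 12, Oslo-Sofia 8] → take Cairo-Sofia (8); add Sofia.
Step 5: frontier [Cairo-Paris 12, Paris-Sofia 8] → take Paris-Sofia (8); add Paris.
MST edges: Delhi-Oslo, Cairo-Delhi, Delhi-Seoul, Cairo-Sofia, Paris-Sofia; total weight 4+4+7+8+8 = 31.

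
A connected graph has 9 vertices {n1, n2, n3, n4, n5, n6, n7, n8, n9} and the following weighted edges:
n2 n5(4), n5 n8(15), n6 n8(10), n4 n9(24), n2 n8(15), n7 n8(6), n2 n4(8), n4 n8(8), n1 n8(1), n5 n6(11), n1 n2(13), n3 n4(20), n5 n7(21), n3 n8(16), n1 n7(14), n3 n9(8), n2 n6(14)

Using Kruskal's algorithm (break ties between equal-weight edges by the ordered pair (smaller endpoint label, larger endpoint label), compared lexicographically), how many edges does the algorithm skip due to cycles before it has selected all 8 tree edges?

6

Sort edges by weight, then run Kruskal:
n1 n8 (1): add — endpoints in different components.
n2 n5 (4): add — endpoints in different components.
n7 n8 (6): add — endpoints in different components.
n2 n4 (8): add — endpoints in different components.
n3 n9 (8): add — endpoints in different components.
n4 n8 (8): add — endpoints in different components.
n6 n8 (10): add — endpoints in different components.
n5 n6 (11): skip — n5 and n6 already connected.
n1 n2 (13): skip — n2 and n1 already connected.
n1 n7 (14): skip — n7 and n1 already connected.
n2 n6 (14): skip — n2 and n6 already connected.
n2 n8 (15): skip — n2 and n8 already connected.
n5 n8 (15): skip — n8 and n5 already connected.
n3 n8 (16): add — endpoints in different components.
Edges rejected before the tree was complete: 6.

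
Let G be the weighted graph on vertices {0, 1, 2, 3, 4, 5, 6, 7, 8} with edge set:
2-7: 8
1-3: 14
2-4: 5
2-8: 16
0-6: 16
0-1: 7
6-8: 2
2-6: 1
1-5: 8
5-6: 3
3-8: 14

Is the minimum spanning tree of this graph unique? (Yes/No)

Sort edges by weight, then run Kruskal:
2-6 (1): add — endpoints in different components.
6-8 (2): add — endpoints in different components.
5-6 (3): add — endpoints in different components.
2-4 (5): add — endpoints in different components.
0-1 (7): add — endpoints in different components.
1-5 (8): add — endpoints in different components.
2-7 (8): add — endpoints in different components.
1-3 (14): add — endpoints in different components.
Non-tree edge 3-8 has weight 14, equal to the heaviest edge on its tree cycle — swapping gives another MST of the same weight. Not unique.

No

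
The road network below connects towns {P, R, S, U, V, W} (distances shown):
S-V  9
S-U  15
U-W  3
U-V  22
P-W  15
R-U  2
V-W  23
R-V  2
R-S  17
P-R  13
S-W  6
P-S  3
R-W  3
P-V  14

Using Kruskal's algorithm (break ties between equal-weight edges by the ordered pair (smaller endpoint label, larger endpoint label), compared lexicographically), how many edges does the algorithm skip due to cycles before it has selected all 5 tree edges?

1

Sort edges by weight, then run Kruskal:
R-U (2): add — endpoints in different components.
R-V (2): add — endpoints in different components.
P-S (3): add — endpoints in different components.
R-W (3): add — endpoints in different components.
U-W (3): skip — W and U already connected.
S-W (6): add — endpoints in different components.
Edges rejected before the tree was complete: 1.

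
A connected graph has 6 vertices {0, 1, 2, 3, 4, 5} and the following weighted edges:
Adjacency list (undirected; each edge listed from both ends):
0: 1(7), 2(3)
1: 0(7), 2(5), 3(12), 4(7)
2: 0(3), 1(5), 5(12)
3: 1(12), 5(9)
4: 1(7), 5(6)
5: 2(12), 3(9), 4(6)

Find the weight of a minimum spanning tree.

30

Kruskal's algorithm — process edges by increasing weight (ties by edge label):
0 2 (3): add — endpoints in different components.
1 2 (5): add — endpoints in different components.
4 5 (6): add — endpoints in different components.
0 1 (7): skip — 0 and 1 already connected.
1 4 (7): add — endpoints in different components.
3 5 (9): add — endpoints in different components.
MST edges: 0 2, 1 2, 4 5, 1 4, 3 5; total weight 3+5+6+7+9 = 30.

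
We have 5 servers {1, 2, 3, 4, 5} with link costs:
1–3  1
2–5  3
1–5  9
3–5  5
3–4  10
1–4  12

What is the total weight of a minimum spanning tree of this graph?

Kruskal: consider edges lightest-first.
1–3 (1): add — endpoints in different components.
2–5 (3): add — endpoints in different components.
3–5 (5): add — endpoints in different components.
1–5 (9): skip — 1 and 5 already connected.
3–4 (10): add — endpoints in different components.
MST edges: 1–3, 2–5, 3–5, 3–4; total weight 1+3+5+10 = 19.

19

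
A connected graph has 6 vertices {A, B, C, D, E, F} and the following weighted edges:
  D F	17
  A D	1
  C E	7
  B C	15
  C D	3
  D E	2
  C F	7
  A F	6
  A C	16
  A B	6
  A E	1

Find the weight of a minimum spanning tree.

Grow the tree from B using Prim:
Step 1: cheapest edge leaving the tree is A B (6); add A.
Step 2: cheapest edge leaving the tree is A D (1); add D.
Step 3: cheapest edge leaving the tree is A E (1); add E.
Step 4: cheapest edge leaving the tree is C D (3); add C.
Step 5: cheapest edge leaving the tree is A F (6); add F.
MST edges: A B, A D, A E, C D, A F; total weight 6+1+1+3+6 = 17.

17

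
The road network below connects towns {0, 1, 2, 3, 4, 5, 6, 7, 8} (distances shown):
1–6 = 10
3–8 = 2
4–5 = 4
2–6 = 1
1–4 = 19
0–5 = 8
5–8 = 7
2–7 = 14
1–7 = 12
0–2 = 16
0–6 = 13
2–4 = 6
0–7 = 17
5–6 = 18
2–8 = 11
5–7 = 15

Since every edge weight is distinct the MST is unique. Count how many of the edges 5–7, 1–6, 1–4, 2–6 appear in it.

Kruskal: consider edges lightest-first.
2–6 (1): add — endpoints in different components.
3–8 (2): add — endpoints in different components.
4–5 (4): add — endpoints in different components.
2–4 (6): add — endpoints in different components.
5–8 (7): add — endpoints in different components.
0–5 (8): add — endpoints in different components.
1–6 (10): add — endpoints in different components.
2–8 (11): skip — 2 and 8 already connected.
1–7 (12): add — endpoints in different components.
MST edge set: {2–6, 3–8, 4–5, 2–4, 5–8, 0–5, 1–6, 1–7}.
Of the listed edges, {1–6, 2–6} are in the MST → 2.

2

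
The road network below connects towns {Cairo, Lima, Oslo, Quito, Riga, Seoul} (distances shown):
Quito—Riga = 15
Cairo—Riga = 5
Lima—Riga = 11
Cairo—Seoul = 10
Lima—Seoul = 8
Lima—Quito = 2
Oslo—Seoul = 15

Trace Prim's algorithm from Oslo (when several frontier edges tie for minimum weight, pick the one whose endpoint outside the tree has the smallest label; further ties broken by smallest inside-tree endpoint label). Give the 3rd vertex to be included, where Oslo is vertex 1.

Lima

Grow the tree from Oslo using Prim:
Step 1: frontier [Oslo—Seoul 15] → take Oslo—Seoul (15); add Seoul.
Step 2: frontier [Lima—Seoul 8, Cairo—Seoul 10] → take Lima—Seoul (8); add Lima.
Step 3: frontier [Lima—Quito 2, Lima—Riga 11, Cairo—Seoul 10] → take Lima—Quito (2); add Quito.
Step 4: frontier [Lima—Riga 11, Quito—Riga 15, Cairo—Seoul 10] → take Cairo—Seoul (10); add Cairo.
Step 5: frontier [Cairo—Riga 5, Lima—Riga 11, Quito—Riga 15] → take Cairo—Riga (5); add Riga.
Vertex order: Oslo, Seoul, Lima, Quito, Cairo, Riga. The 3rd vertex is Lima.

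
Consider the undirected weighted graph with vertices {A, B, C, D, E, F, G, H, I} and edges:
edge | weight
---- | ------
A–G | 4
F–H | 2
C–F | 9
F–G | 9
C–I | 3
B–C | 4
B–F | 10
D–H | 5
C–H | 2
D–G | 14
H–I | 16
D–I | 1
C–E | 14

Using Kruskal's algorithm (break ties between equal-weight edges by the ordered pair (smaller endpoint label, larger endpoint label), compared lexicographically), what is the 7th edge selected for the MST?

F-G

Kruskal's algorithm — process edges by increasing weight (ties by edge label):
D–I (1): add — endpoints in different components.
C–H (2): add — endpoints in different components.
F–H (2): add — endpoints in different components.
C–I (3): add — endpoints in different components.
A–G (4): add — endpoints in different components.
B–C (4): add — endpoints in different components.
D–H (5): skip — D and H already connected.
C–F (9): skip — C and F already connected.
F–G (9): add — endpoints in different components.
B–F (10): skip — B and F already connected.
C–E (14): add — endpoints in different components.
The 7th edge added is F–G.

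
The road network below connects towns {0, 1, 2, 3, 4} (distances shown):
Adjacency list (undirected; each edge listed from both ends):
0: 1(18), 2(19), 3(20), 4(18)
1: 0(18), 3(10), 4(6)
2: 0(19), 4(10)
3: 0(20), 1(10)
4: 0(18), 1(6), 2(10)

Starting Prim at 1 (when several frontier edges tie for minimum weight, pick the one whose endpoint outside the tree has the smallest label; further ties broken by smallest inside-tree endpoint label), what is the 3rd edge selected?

1-3

Prim's algorithm from 1:
Step 1: frontier [1-4 6, 1-3 10, 0-1 18] → take 1-4 (6); add 4.
Step 2: frontier [1-3 10, 0-1 18, 2-4 10, 0-4 18] → take 2-4 (10); add 2.
Step 3: frontier [1-3 10, 0-1 18, 0-2 19, 0-4 18] → take 1-3 (10); add 3.
Step 4: frontier [0-1 18, 0-2 19, 0-3 20, 0-4 18] → take 0-1 (18); add 0.
The 3rd edge added is 1-3.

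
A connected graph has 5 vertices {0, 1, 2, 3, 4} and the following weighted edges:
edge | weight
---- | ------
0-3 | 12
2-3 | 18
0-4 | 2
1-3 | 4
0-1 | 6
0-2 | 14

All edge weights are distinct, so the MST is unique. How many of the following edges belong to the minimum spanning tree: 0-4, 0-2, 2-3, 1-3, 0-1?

Kruskal's algorithm — process edges by increasing weight (ties by edge label):
0-4 (2): add. Components now {0,4} {1} {2} {3}
1-3 (4): add. Components now {0,4} {1,3} {2}
0-1 (6): add. Components now {0,1,3,4} {2}
0-3 (12): skip — 0 and 3 already connected.
0-2 (14): add. Components now {0,1,2,3,4}
MST edge set: {0-4, 1-3, 0-1, 0-2}.
Of the listed edges, {0-4, 0-2, 1-3, 0-1} are in the MST → 4.

4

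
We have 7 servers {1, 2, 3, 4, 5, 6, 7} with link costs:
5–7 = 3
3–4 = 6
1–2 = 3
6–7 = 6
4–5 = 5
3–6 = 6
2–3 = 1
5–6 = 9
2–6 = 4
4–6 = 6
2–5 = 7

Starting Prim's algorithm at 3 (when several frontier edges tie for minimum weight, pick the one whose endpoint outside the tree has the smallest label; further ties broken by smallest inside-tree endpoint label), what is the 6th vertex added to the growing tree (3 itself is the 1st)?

5

Prim's algorithm from 3:
Step 1: frontier [2–3 1, 3–4 6, 3–6 6] → take 2–3 (1); add 2.
Step 2: frontier [1–2 3, 2–6 4, 2–5 7, 3–4 6, 3–6 6] → take 1–2 (3); add 1.
Step 3: frontier [2–6 4, 2–5 7, 3–4 6, 3–6 6] → take 2–6 (4); add 6.
Step 4: frontier [2–5 7, 3–4 6, 4–6 6, 6–7 6, 5–6 9] → take 3–4 (6); add 4.
Step 5: frontier [2–5 7, 4–5 5, 6–7 6, 5–6 9] → take 4–5 (5); add 5.
Step 6: frontier [5–7 3, 6–7 6] → take 5–7 (3); add 7.
Vertex order: 3, 2, 1, 6, 4, 5, 7. The 6th vertex is 5.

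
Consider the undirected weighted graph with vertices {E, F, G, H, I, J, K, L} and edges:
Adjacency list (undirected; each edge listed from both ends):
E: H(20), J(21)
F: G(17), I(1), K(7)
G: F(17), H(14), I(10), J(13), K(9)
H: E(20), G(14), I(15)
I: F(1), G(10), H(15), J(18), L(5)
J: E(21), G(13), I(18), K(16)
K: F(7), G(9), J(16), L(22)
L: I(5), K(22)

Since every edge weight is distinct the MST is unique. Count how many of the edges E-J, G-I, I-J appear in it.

Kruskal: consider edges lightest-first.
F-I (1): add — endpoints in different components.
I-L (5): add — endpoints in different components.
F-K (7): add — endpoints in different components.
G-K (9): add — endpoints in different components.
G-I (10): skip — G and I already connected.
G-J (13): add — endpoints in different components.
G-H (14): add — endpoints in different components.
H-I (15): skip — H and I already connected.
J-K (16): skip — J and K already connected.
F-G (17): skip — F and G already connected.
I-J (18): skip — I and J already connected.
E-H (20): add — endpoints in different components.
MST edge set: {F-I, I-L, F-K, G-K, G-J, G-H, E-H}.
Of the listed edges, {} are in the MST → 0.

0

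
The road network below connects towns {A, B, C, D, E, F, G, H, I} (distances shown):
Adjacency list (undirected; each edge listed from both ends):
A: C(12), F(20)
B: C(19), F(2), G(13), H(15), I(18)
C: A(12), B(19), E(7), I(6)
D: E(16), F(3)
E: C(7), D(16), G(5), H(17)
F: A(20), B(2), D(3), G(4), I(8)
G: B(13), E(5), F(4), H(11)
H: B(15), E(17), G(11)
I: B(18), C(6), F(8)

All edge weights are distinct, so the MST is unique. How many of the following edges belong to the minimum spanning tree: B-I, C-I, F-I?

Sort edges by weight, then run Kruskal:
B-F (2): add — endpoints in different components.
D-F (3): add — endpoints in different components.
F-G (4): add — endpoints in different components.
E-G (5): add — endpoints in different components.
C-I (6): add — endpoints in different components.
C-E (7): add — endpoints in different components.
F-I (8): skip — F and I already connected.
G-H (11): add — endpoints in different components.
A-C (12): add — endpoints in different components.
MST edge set: {B-F, D-F, F-G, E-G, C-I, C-E, G-H, A-C}.
Of the listed edges, {C-I} are in the MST → 1.

1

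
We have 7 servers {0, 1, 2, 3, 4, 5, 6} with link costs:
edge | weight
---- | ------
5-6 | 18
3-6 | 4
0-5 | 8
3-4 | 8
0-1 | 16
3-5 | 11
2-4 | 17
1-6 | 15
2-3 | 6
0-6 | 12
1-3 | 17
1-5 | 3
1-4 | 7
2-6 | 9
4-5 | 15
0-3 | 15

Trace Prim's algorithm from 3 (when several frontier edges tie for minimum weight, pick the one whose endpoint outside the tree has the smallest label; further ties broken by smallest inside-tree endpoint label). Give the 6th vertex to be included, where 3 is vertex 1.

Prim, starting at 3.
Step 1: cheapest edge leaving the tree is 3-6 (4); add 6.
Step 2: cheapest edge leaving the tree is 2-3 (6); add 2.
Step 3: cheapest edge leaving the tree is 3-4 (8); add 4.
Step 4: cheapest edge leaving the tree is 1-4 (7); add 1.
Step 5: cheapest edge leaving the tree is 1-5 (3); add 5.
Step 6: cheapest edge leaving the tree is 0-5 (8); add 0.
Vertex order: 3, 6, 2, 4, 1, 5, 0. The 6th vertex is 5.

5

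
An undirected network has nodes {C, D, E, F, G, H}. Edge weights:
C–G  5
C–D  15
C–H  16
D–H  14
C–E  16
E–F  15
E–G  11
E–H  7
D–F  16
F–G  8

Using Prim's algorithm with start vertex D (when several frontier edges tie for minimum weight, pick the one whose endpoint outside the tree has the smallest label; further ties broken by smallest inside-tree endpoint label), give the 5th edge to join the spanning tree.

F-G

Prim's algorithm from D:
Step 1: frontier [D–H 14, C–D 15, D–F 16] → take D–H (14); add H.
Step 2: frontier [C–D 15, D–F 16, E–H 7, C–H 16] → take E–H (7); add E.
Step 3: frontier [C–D 15, D–F 16, E–G 11, E–F 15, C–E 16, C–H 16] → take E–G (11); add G.
Step 4: frontier [C–D 15, D–F 16, E–F 15, C–E 16, C–G 5, F–G 8, C–H 16] → take C–G (5); add C.
Step 5: frontier [D–F 16, E–F 15, F–G 8] → take F–G (8); add F.
The 5th edge added is F–G.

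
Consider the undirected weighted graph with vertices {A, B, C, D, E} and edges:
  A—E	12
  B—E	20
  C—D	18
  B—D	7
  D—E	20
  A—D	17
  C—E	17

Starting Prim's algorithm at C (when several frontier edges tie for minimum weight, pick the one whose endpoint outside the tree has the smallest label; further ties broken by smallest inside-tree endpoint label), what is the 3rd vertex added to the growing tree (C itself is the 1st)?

A

Grow the tree from C using Prim:
Step 1: cheapest edge leaving the tree is C—E (17); add E.
Step 2: cheapest edge leaving the tree is A—E (12); add A.
Step 3: cheapest edge leaving the tree is A—D (17); add D.
Step 4: cheapest edge leaving the tree is B—D (7); add B.
Vertex order: C, E, A, D, B. The 3rd vertex is A.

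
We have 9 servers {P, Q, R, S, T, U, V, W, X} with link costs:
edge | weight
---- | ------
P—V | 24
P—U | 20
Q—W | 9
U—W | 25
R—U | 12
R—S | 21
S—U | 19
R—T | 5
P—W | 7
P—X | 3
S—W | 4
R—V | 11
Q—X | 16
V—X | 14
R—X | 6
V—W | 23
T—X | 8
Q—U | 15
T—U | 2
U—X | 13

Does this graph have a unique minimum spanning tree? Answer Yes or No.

Sort edges by weight, then run Kruskal:
T—U (2): add — endpoints in different components.
P—X (3): add — endpoints in different components.
S—W (4): add — endpoints in different components.
R—T (5): add — endpoints in different components.
R—X (6): add — endpoints in different components.
P—W (7): add — endpoints in different components.
T—X (8): skip — X and T already connected.
Q—W (9): add — endpoints in different components.
R—V (11): add — endpoints in different components.
Every non-tree edge has weight strictly greater than the heaviest edge on the tree path between its endpoints, so the MST is unique.

Yes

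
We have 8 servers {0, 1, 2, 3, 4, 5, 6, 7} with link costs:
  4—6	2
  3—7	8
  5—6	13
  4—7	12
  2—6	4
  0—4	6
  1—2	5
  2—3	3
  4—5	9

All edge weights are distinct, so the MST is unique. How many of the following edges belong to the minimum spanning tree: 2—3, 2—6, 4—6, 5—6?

3

Kruskal: consider edges lightest-first.
4—6 (2): add — endpoints in different components.
2—3 (3): add — endpoints in different components.
2—6 (4): add — endpoints in different components.
1—2 (5): add — endpoints in different components.
0—4 (6): add — endpoints in different components.
3—7 (8): add — endpoints in different components.
4—5 (9): add — endpoints in different components.
MST edge set: {4—6, 2—3, 2—6, 1—2, 0—4, 3—7, 4—5}.
Of the listed edges, {2—3, 2—6, 4—6} are in the MST → 3.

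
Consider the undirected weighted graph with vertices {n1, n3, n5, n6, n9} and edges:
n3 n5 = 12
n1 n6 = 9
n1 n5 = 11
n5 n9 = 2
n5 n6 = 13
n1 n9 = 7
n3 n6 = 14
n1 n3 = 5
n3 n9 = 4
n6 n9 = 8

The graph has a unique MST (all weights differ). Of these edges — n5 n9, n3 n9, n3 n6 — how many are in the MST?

2

Kruskal's algorithm — process edges by increasing weight (ties by edge label):
n5 n9 (2): add — endpoints in different components.
n3 n9 (4): add — endpoints in different components.
n1 n3 (5): add — endpoints in different components.
n1 n9 (7): skip — n9 and n1 already connected.
n6 n9 (8): add — endpoints in different components.
MST edge set: {n5 n9, n3 n9, n1 n3, n6 n9}.
Of the listed edges, {n5 n9, n3 n9} are in the MST → 2.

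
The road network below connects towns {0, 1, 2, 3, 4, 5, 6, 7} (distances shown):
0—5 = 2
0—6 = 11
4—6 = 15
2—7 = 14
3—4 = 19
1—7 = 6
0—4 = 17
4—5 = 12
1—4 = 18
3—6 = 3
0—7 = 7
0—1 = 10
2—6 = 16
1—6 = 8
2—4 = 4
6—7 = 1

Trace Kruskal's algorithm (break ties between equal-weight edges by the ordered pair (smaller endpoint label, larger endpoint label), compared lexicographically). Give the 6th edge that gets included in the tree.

Kruskal: consider edges lightest-first.
6—7 (1): add — endpoints in different components.
0—5 (2): add — endpoints in different components.
3—6 (3): add — endpoints in different components.
2—4 (4): add — endpoints in different components.
1—7 (6): add — endpoints in different components.
0—7 (7): add — endpoints in different components.
1—6 (8): skip — 1 and 6 already connected.
0—1 (10): skip — 0 and 1 already connected.
0—6 (11): skip — 0 and 6 already connected.
4—5 (12): add — endpoints in different components.
The 6th edge added is 0—7.

0-7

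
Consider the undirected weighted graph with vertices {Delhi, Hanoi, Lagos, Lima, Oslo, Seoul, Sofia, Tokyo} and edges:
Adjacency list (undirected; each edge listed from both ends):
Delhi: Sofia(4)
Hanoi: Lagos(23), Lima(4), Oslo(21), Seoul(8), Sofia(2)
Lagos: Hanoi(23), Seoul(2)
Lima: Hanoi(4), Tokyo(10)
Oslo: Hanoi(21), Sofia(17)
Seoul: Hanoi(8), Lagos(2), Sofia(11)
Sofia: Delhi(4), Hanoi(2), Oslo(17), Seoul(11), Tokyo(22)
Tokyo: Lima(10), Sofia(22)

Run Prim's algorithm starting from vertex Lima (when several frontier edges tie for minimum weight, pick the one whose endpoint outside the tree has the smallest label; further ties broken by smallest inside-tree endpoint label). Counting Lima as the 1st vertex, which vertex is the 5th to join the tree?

Prim, starting at Lima.
Step 1: cheapest edge leaving the tree is Hanoi-Lima (4); add Hanoi.
Step 2: cheapest edge leaving the tree is Hanoi-Sofia (2); add Sofia.
Step 3: cheapest edge leaving the tree is Delhi-Sofia (4); add Delhi.
Step 4: cheapest edge leaving the tree is Hanoi-Seoul (8); add Seoul.
Step 5: cheapest edge leaving the tree is Lagos-Seoul (2); add Lagos.
Step 6: cheapest edge leaving the tree is Lima-Tokyo (10); add Tokyo.
Step 7: cheapest edge leaving the tree is Oslo-Sofia (17); add Oslo.
Vertex order: Lima, Hanoi, Sofia, Delhi, Seoul, Lagos, Tokyo, Oslo. The 5th vertex is Seoul.

Seoul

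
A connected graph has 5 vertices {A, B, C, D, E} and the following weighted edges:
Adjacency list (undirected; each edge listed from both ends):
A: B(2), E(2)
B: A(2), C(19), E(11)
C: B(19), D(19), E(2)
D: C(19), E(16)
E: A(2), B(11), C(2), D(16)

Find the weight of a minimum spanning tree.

Kruskal: consider edges lightest-first.
A–B (2): add. Components now {A,B} {C} {D} {E}
A–E (2): add. Components now {A,B,E} {C} {D}
C–E (2): add. Components now {A,B,C,E} {D}
B–E (11): skip — B and E already connected.
D–E (16): add. Components now {A,B,C,D,E}
MST edges: A–B, A–E, C–E, D–E; total weight 2+2+2+16 = 22.

22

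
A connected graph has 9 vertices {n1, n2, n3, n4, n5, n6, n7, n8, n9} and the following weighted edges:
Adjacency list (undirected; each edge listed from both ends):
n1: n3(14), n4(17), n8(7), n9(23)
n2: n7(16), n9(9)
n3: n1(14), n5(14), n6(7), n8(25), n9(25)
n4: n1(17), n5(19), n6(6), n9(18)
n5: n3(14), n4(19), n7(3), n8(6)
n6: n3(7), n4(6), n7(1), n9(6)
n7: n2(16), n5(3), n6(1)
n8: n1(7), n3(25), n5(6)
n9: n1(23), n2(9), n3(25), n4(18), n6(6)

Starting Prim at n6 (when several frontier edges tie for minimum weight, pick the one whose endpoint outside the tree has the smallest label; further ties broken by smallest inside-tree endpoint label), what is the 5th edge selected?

n6-n9

Prim, starting at n6.
Step 1: cheapest edge leaving the tree is n6–n7 (1); add n7.
Step 2: cheapest edge leaving the tree is n5–n7 (3); add n5.
Step 3: cheapest edge leaving the tree is n4–n6 (6); add n4.
Step 4: cheapest edge leaving the tree is n5–n8 (6); add n8.
Step 5: cheapest edge leaving the tree is n6–n9 (6); add n9.
Step 6: cheapest edge leaving the tree is n1–n8 (7); add n1.
Step 7: cheapest edge leaving the tree is n3–n6 (7); add n3.
Step 8: cheapest edge leaving the tree is n2–n9 (9); add n2.
The 5th edge added is n6–n9.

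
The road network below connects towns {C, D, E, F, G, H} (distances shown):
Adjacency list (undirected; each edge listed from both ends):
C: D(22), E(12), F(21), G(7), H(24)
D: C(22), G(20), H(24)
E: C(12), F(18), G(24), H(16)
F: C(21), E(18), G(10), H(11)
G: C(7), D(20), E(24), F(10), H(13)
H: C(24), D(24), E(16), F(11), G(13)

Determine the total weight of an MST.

60

Prim, starting at G.
Step 1: frontier [C–G 7, F–G 10, G–H 13, D–G 20, E–G 24] → take C–G (7); add C.
Step 2: frontier [C–E 12, C–F 21, C–D 22, C–H 24, F–G 10, G–H 13, D–G 20, E–G 24] → take F–G (10); add F.
Step 3: frontier [C–E 12, C–D 22, C–H 24, F–H 11, E–F 18, G–H 13, D–G 20, E–G 24] → take F–H (11); add H.
Step 4: frontier [C–E 12, C–D 22, E–F 18, D–G 20, E–G 24, E–H 16, D–H 24] → take C–E (12); add E.
Step 5: frontier [C–D 22, D–G 20, D–H 24] → take D–G (20); add D.
MST edges: C–G, F–G, F–H, C–E, D–G; total weight 7+10+11+12+20 = 60.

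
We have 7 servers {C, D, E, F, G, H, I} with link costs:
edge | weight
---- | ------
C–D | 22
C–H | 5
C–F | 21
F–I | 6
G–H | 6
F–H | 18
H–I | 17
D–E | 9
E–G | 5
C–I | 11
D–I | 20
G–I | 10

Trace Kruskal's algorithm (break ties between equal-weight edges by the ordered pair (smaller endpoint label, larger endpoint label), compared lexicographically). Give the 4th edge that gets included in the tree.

Sort edges by weight, then run Kruskal:
C–H (5): add — endpoints in different components.
E–G (5): add — endpoints in different components.
F–I (6): add — endpoints in different components.
G–H (6): add — endpoints in different components.
D–E (9): add — endpoints in different components.
G–I (10): add — endpoints in different components.
The 4th edge added is G–H.

G-H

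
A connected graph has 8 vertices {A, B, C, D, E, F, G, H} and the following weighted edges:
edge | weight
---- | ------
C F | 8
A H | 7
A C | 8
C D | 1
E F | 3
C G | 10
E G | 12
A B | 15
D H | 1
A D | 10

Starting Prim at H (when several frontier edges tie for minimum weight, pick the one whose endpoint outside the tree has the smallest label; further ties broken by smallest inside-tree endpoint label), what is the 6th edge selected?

Prim's algorithm from H:
Step 1: frontier [D H 1, A H 7] → take D H (1); add D.
Step 2: frontier [C D 1, A D 10, A H 7] → take C D (1); add C.
Step 3: frontier [A C 8, C F 8, C G 10, A D 10, A H 7] → take A H (7); add A.
Step 4: frontier [A B 15, C F 8, C G 10] → take C F (8); add F.
Step 5: frontier [A B 15, C G 10, E F 3] → take E F (3); add E.
Step 6: frontier [A B 15, C G 10, E G 12] → take C G (10); add G.
Step 7: frontier [A B 15] → take A B (15); add B.
The 6th edge added is C G.

C-G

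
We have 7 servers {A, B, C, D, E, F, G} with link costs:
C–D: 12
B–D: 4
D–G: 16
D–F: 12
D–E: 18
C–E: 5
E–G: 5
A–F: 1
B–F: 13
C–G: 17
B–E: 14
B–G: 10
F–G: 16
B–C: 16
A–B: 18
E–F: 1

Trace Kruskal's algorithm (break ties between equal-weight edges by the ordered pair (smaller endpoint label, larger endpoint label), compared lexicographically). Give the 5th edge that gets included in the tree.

Kruskal's algorithm — process edges by increasing weight (ties by edge label):
A–F (1): add. Components now {A,F} {B} {C} {D} {E} {G}
E–F (1): add. Components now {A,E,F} {B} {C} {D} {G}
B–D (4): add. Components now {A,E,F} {B,D} {C} {G}
C–E (5): add. Components now {A,C,E,F} {B,D} {G}
E–G (5): add. Components now {A,C,E,F,G} {B,D}
B–G (10): add. Components now {A,B,C,D,E,F,G}
The 5th edge added is E–G.

E-G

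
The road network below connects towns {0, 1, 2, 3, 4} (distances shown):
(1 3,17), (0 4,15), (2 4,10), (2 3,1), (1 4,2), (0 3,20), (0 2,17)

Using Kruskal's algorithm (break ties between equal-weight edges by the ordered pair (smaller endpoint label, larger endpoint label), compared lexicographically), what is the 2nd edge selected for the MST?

1-4

Kruskal's algorithm — process edges by increasing weight (ties by edge label):
2 3 (1): add — endpoints in different components.
1 4 (2): add — endpoints in different components.
2 4 (10): add — endpoints in different components.
0 4 (15): add — endpoints in different components.
The 2nd edge added is 1 4.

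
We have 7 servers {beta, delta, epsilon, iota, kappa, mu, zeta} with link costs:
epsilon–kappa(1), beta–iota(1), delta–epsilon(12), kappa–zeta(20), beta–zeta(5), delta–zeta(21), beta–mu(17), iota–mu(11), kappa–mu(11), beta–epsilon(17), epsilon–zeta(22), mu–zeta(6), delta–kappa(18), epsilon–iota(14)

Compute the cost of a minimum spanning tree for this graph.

Grow the tree from zeta using Prim:
Step 1: frontier [beta–zeta 5, mu–zeta 6, kappa–zeta 20, delta–zeta 21, epsilon–zeta 22] → take beta–zeta (5); add beta.
Step 2: frontier [beta–iota 1, beta–epsilon 17, beta–mu 17, mu–zeta 6, kappa–zeta 20, delta–zeta 21, epsilon–zeta 22] → take beta–iota (1); add iota.
Step 3: frontier [beta–epsilon 17, beta–mu 17, iota–mu 11, epsilon–iota 14, mu–zeta 6, kappa–zeta 20, delta–zeta 21, epsilon–zeta 22] → take mu–zeta (6); add mu.
Step 4: frontier [beta–epsilon 17, epsilon–iota 14, kappa–mu 11, kappa–zeta 20, delta–zeta 21, epsilon–zeta 22] → take kappa–mu (11); add kappa.
Step 5: frontier [beta–epsilon 17, epsilon–iota 14, epsilon–kappa 1, delta–kappa 18, delta–zeta 21, epsilon–zeta 22] → take epsilon–kappa (1); add epsilon.
Step 6: frontier [delta–epsilon 12, delta–kappa 18, delta–zeta 21] → take delta–epsilon (12); add delta.
MST edges: beta–zeta, beta–iota, mu–zeta, kappa–mu, epsilon–kappa, delta–epsilon; total weight 5+1+6+11+1+12 = 36.

36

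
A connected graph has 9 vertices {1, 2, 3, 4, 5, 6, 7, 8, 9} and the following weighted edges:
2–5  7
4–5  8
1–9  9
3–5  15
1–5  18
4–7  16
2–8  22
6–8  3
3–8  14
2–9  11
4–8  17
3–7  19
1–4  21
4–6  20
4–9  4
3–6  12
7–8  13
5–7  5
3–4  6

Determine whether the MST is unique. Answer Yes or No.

Yes

Sort edges by weight, then run Kruskal:
6–8 (3): add — endpoints in different components.
4–9 (4): add — endpoints in different components.
5–7 (5): add — endpoints in different components.
3–4 (6): add — endpoints in different components.
2–5 (7): add — endpoints in different components.
4–5 (8): add — endpoints in different components.
1–9 (9): add — endpoints in different components.
2–9 (11): skip — 2 and 9 already connected.
3–6 (12): add — endpoints in different components.
Every non-tree edge has weight strictly greater than the heaviest edge on the tree path between its endpoints, so the MST is unique.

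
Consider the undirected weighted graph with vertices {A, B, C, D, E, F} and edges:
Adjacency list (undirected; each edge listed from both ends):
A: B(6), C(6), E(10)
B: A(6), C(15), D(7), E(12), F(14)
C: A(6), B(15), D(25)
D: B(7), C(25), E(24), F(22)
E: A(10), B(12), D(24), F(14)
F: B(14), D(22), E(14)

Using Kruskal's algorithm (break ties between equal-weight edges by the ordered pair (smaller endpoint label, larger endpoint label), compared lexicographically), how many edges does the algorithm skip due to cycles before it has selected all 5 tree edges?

1

Kruskal's algorithm — process edges by increasing weight (ties by edge label):
A—B (6): add — endpoints in different components.
A—C (6): add — endpoints in different components.
B—D (7): add — endpoints in different components.
A—E (10): add — endpoints in different components.
B—E (12): skip — B and E already connected.
B—F (14): add — endpoints in different components.
Edges rejected before the tree was complete: 1.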